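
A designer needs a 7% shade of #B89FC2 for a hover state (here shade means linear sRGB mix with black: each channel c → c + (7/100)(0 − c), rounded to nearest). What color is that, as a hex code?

#B89FC2 is rgb(184, 159, 194).
A 7% shade moves each channel 7% toward 0:
  R: 184 + 0.07×(0−184) = 184 − 12.88 = 171.12 → 171
  G: 159 + 0.07×(0−159) = 159 − 11.13 = 147.87 → 148
  B: 194 + 0.07×(0−194) = 194 − 13.58 = 180.42 → 180
rgb(171, 148, 180) = #AB94B4.

#AB94B4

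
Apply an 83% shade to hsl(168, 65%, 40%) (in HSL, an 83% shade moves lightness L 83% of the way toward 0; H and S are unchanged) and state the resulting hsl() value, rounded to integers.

hsl(168, 65%, 7%)

L moves 83% from 40 toward 0: 40 − 33.2 = 6.8 → 7.
H and S are unchanged.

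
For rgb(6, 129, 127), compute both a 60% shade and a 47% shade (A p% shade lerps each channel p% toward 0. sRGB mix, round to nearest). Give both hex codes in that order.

60% shade:
  R: 6 + 0.6×(0−6) = 6 − 3.6 = 2.4 → 2
  G: 129 − 77.4 = 51.6 → 52
  B: 127 + 0.6×(0−127) = 127 − 76.2 = 50.8 → 51
  → #023433
47% shade:
  R: 6 − 2.82 = 3.18 → 3
  G: 129 − 60.63 = 68.37 → 68
  B: 127 − 59.69 = 67.31 → 67
  → #034443

#023433, #034443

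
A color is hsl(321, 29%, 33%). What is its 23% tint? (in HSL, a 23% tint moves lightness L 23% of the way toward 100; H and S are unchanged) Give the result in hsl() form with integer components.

L moves 23% from 33 toward 100: 33 + 15.41 = 48.41 → 48.
H and S are unchanged.

hsl(321, 29%, 48%)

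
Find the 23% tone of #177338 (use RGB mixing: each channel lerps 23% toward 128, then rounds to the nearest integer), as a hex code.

#177338 is rgb(23, 115, 56).
Lerp each channel 23% toward 128:
  R: 23 + 0.23×(128−23) = 23 + 24.15 = 47.15 → 47
  G: 115 + 0.23×(128−115) = 115 + 2.99 = 117.99 → 118
  B: 56 + 16.56 = 72.56 → 73
rgb(47, 118, 73) = #2F7649.

#2F7649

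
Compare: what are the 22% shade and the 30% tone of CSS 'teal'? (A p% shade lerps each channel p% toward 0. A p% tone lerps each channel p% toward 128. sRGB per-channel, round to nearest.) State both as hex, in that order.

#006464, #268080

CSS teal is rgb(0, 128, 128).
22% shade:
  R: 0 + 0.22×(0−0) = 0 + 0 = 0 → 0
  G: 128 − 28.16 = 99.84 → 100
  B: 128 − 28.16 = 99.84 → 100
  → #006464
30% tone:
  R: 0 + 0.3×(128−0) = 0 + 38.4 = 38.4 → 38
  G: 128 + 0.3×(128−128) = 128 + 0 = 128 → 128
  B: 128 + 0 = 128 → 128
  → #268080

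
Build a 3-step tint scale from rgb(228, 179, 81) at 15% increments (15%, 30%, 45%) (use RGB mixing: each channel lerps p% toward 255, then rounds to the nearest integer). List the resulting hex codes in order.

15%: (228 + 4.05 = 232.05→232, 179 + 11.4 = 190.4→190, 81 + 26.1 = 107.1→107) → #E8BE6B
30%: (228 + 8.1 = 236.1→236, 179 + 22.8 = 201.8→202, 81 + 52.2 = 133.2→133) → #ECCA85
45%: (228 + 12.15 = 240.15→240, 179 + 34.2 = 213.2→213, 81 + 78.3 = 159.3→159) → #F0D59F

#E8BE6B, #ECCA85, #F0D59F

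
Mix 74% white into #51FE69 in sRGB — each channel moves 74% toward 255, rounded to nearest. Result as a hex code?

#51FE69 is rgb(81, 254, 105).
Lerp each channel 74% toward 255:
  R: 81 + 0.74×(255−81) = 81 + 128.76 = 209.76 → 210
  G: 254 + 0.74 = 254.74 → 255
  B: 105 + 0.74×(255−105) = 105 + 111 = 216 → 216
rgb(210, 255, 216) = #D2FFD8.

#D2FFD8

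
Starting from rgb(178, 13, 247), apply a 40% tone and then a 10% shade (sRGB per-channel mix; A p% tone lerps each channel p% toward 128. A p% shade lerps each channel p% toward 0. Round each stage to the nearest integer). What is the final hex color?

#8e35b3

Lerp each channel 40% toward 128:
  R: 178 − 20 = 158 → 158
  G: 13 + 0.4×(128−13) = 13 + 46 = 59 → 59
  B: 247 + 0.4×(128−247) = 247 − 47.6 = 199.4 → 199
After the tone: rgb(158, 59, 199) = #9e3bc7.
A 10% shade moves each channel 10% toward 0:
  R: 158 + 0.1×(0−158) = 158 − 15.8 = 142.2 → 142
  G: 59 − 5.9 = 53.1 → 53
  B: 199 + 0.1×(0−199) = 199 − 19.9 = 179.1 → 179
rgb(142, 53, 179) = #8e35b3.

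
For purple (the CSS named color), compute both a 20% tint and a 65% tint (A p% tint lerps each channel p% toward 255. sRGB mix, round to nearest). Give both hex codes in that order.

CSS purple is rgb(128, 0, 128).
20% tint:
  R: 128 + 0.2×(255−128) = 128 + 25.4 = 153.4 → 153
  G: 0 + 51 = 51 → 51
  B: 128 + 0.2×(255−128) = 128 + 25.4 = 153.4 → 153
  → #993399
65% tint:
  R: 128 + 0.65×(255−128) = 128 + 82.55 = 210.55 → 211
  G: 0 + 165.75 = 165.75 → 166
  B: 128 + 0.65×(255−128) = 128 + 82.55 = 210.55 → 211
  → #D3A6D3

#993399, #D3A6D3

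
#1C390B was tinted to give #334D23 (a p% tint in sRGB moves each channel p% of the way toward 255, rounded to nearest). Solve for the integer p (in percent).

10%

#1C390B is rgb(28, 57, 11); #334D23 is rgb(51, 77, 35).
On the B channel (widest range): 35 ≈ 11 + (p/100)(255 − 11), so p ≈ 100×(35 − 11)/(255 − 11) = 2400/244 = 9.84.
p = 10 reproduces all three channels after rounding.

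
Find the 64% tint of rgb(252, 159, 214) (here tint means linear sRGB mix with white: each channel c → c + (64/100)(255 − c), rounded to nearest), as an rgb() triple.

Per channel, c → c + 0.64(255 − c):
  R: 252 + 0.64×(255−252) = 252 + 1.92 = 253.92 → 254
  G: 159 + 61.44 = 220.44 → 220
  B: 214 + 0.64×(255−214) = 214 + 26.24 = 240.24 → 240

rgb(254, 220, 240)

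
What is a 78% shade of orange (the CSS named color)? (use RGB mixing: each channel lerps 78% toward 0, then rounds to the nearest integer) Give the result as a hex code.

CSS orange is rgb(255, 165, 0).
A 78% shade moves each channel 78% toward 0:
  R: 255 − 198.9 = 56.1 → 56
  G: 165 + 0.78×(0−165) = 165 − 128.7 = 36.3 → 36
  B: 0 + 0 = 0 → 0
rgb(56, 36, 0) = #382400.

#382400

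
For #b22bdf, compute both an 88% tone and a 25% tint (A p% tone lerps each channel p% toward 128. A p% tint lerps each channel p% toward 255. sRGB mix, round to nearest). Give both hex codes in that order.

#b22bdf is rgb(178, 43, 223).
88% tone:
  R: 178 + 0.88×(128−178) = 178 − 44 = 134 → 134
  G: 43 + 0.88×(128−43) = 43 + 74.8 = 117.8 → 118
  B: 223 − 83.6 = 139.4 → 139
  → #86768b
25% tint:
  R: 178 + 0.25×(255−178) = 178 + 19.25 = 197.25 → 197
  G: 43 + 0.25×(255−43) = 43 + 53 = 96 → 96
  B: 223 + 8 = 231 → 231
  → #c560e7

#86768b, #c560e7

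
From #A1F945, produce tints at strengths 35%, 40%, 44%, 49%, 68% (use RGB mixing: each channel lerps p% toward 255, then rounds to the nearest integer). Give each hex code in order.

#A1F945 is rgb(161, 249, 69).
35%: (161 + 32.9 = 193.9→194, 249 + 2.1 = 251.1→251, 69 + 65.1 = 134.1→134) → #C2FB86
40%: (161 + 37.6 = 198.6→199, 249 + 2.4 = 251.4→251, 69 + 74.4 = 143.4→143) → #C7FB8F
44%: (161 + 41.36 = 202.36→202, 249 + 2.64 = 251.64→252, 69 + 81.84 = 150.84→151) → #CAFC97
49%: (161 + 46.06 = 207.06→207, 249 + 2.94 = 251.94→252, 69 + 91.14 = 160.14→160) → #CFFCA0
68%: (161 + 63.92 = 224.92→225, 249 + 4.08 = 253.08→253, 69 + 126.48 = 195.48→195) → #E1FDC3

#C2FB86, #C7FB8F, #CAFC97, #CFFCA0, #E1FDC3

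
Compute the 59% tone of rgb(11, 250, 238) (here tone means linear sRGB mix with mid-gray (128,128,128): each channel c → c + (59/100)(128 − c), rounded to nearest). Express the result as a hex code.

A 59% tone moves each channel 59% toward 128:
  R: 11 + 0.59×(128−11) = 11 + 69.03 = 80.03 → 80
  G: 250 + 0.59×(128−250) = 250 − 71.98 = 178.02 → 178
  B: 238 + 0.59×(128−238) = 238 − 64.9 = 173.1 → 173
rgb(80, 178, 173) = #50b2ad.

#50b2ad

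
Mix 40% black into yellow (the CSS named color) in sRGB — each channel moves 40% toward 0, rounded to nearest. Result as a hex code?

CSS yellow is rgb(255, 255, 0).
A 40% shade moves each channel 40% toward 0:
  R: 255 − 102 = 153 → 153
  G: 255 + 0.4×(0−255) = 255 − 102 = 153 → 153
  B: 0 + 0.4×(0−0) = 0 + 0 = 0 → 0
rgb(153, 153, 0) = #999900.

#999900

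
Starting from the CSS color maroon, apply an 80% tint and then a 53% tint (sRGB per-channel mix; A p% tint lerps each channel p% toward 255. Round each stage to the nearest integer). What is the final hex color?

CSS maroon is rgb(128, 0, 0).
An 80% tint moves each channel 80% toward 255:
  R: 128 + 101.6 = 229.6 → 230
  G: 0 + 0.8×(255−0) = 0 + 204 = 204 → 204
  B: 0 + 0.8×(255−0) = 0 + 204 = 204 → 204
After the tint: rgb(230, 204, 204) = #e6cccc.
A 53% tint moves each channel 53% toward 255:
  R: 230 + 13.25 = 243.25 → 243
  G: 204 + 27.03 = 231.03 → 231
  B: 204 + 0.53×(255−204) = 204 + 27.03 = 231.03 → 231
rgb(243, 231, 231) = #f3e7e7.

#f3e7e7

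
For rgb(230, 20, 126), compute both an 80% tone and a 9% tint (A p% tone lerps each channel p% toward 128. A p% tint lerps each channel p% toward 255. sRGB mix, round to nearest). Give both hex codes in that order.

#946a80, #e8298a

80% tone:
  R: 230 + 0.8×(128−230) = 230 − 81.6 = 148.4 → 148
  G: 20 + 86.4 = 106.4 → 106
  B: 126 + 0.8×(128−126) = 126 + 1.6 = 127.6 → 128
  → #946a80
9% tint:
  R: 230 + 2.25 = 232.25 → 232
  G: 20 + 0.09×(255−20) = 20 + 21.15 = 41.15 → 41
  B: 126 + 11.61 = 137.61 → 138
  → #e8298a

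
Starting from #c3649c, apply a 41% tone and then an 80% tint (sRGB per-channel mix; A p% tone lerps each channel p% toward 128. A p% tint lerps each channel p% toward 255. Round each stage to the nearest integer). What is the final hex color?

#c3649c is rgb(195, 100, 156).
Lerp each channel 41% toward 128:
  R: 195 − 27.47 = 167.53 → 168
  G: 100 + 0.41×(128−100) = 100 + 11.48 = 111.48 → 111
  B: 156 + 0.41×(128−156) = 156 − 11.48 = 144.52 → 145
After the tone: rgb(168, 111, 145) = #a86f91.
Lerp each channel 80% toward 255:
  R: 168 + 69.6 = 237.6 → 238
  G: 111 + 0.8×(255−111) = 111 + 115.2 = 226.2 → 226
  B: 145 + 0.8×(255−145) = 145 + 88 = 233 → 233
rgb(238, 226, 233) = #eee2e9.

#eee2e9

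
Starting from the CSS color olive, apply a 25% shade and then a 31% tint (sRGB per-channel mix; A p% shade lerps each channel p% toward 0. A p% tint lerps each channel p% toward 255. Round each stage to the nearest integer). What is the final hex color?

CSS olive is rgb(128, 128, 0).
Lerp each channel 25% toward 0:
  R: 128 − 32 = 96 → 96
  G: 128 + 0.25×(0−128) = 128 − 32 = 96 → 96
  B: 0 + 0 = 0 → 0
After the shade: rgb(96, 96, 0) = #606000.
A 31% tint moves each channel 31% toward 255:
  R: 96 + 49.29 = 145.29 → 145
  G: 96 + 0.31×(255−96) = 96 + 49.29 = 145.29 → 145
  B: 0 + 0.31×(255−0) = 0 + 79.05 = 79.05 → 79
rgb(145, 145, 79) = #91914F.

#91914F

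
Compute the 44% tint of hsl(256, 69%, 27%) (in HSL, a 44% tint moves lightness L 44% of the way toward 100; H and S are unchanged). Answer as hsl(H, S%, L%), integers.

hsl(256, 69%, 59%)

L moves 44% from 27 toward 100: 27 + 32.12 = 59.12 → 59.
H and S are unchanged.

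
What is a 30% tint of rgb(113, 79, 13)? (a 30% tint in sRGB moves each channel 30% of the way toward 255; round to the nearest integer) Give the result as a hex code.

Lerp each channel 30% toward 255:
  R: 113 + 0.3×(255−113) = 113 + 42.6 = 155.6 → 156
  G: 79 + 0.3×(255−79) = 79 + 52.8 = 131.8 → 132
  B: 13 + 0.3×(255−13) = 13 + 72.6 = 85.6 → 86
rgb(156, 132, 86) = #9C8456.

#9C8456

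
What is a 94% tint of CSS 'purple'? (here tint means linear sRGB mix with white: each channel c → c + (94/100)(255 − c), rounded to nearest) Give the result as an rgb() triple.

rgb(247, 240, 247)

CSS purple is rgb(128, 0, 128).
Lerp each channel 94% toward 255:
  R: 128 + 119.38 = 247.38 → 247
  G: 0 + 0.94×(255−0) = 0 + 239.7 = 239.7 → 240
  B: 128 + 0.94×(255−128) = 128 + 119.38 = 247.38 → 247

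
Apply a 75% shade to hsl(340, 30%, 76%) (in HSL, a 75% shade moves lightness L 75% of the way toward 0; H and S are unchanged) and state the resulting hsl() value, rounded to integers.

L moves 75% from 76 toward 0: 76 − 57 = 19 → 19.
H and S are unchanged.

hsl(340, 30%, 19%)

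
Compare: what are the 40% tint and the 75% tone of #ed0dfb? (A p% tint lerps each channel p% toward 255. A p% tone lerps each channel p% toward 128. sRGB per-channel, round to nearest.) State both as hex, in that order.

#ed0dfb is rgb(237, 13, 251).
40% tint:
  R: 237 + 0.4×(255−237) = 237 + 7.2 = 244.2 → 244
  G: 13 + 0.4×(255−13) = 13 + 96.8 = 109.8 → 110
  B: 251 + 1.6 = 252.6 → 253
  → #f46efd
75% tone:
  R: 237 − 81.75 = 155.25 → 155
  G: 13 + 0.75×(128−13) = 13 + 86.25 = 99.25 → 99
  B: 251 + 0.75×(128−251) = 251 − 92.25 = 158.75 → 159
  → #9b639f

#f46efd, #9b639f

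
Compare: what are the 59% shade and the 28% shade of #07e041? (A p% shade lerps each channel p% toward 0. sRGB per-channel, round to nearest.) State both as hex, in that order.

#035c1b, #05a12f

#07e041 is rgb(7, 224, 65).
59% shade:
  R: 7 − 4.13 = 2.87 → 3
  G: 224 − 132.16 = 91.84 → 92
  B: 65 − 38.35 = 26.65 → 27
  → #035c1b
28% shade:
  R: 7 − 1.96 = 5.04 → 5
  G: 224 − 62.72 = 161.28 → 161
  B: 65 − 18.2 = 46.8 → 47
  → #05a12f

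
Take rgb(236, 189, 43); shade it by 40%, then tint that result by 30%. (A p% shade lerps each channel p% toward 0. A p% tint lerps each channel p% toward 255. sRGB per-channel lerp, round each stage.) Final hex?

Per channel, c → c + 0.4(0 − c):
  R: 236 + 0.4×(0−236) = 236 − 94.4 = 141.6 → 142
  G: 189 − 75.6 = 113.4 → 113
  B: 43 + 0.4×(0−43) = 43 − 17.2 = 25.8 → 26
After the shade: rgb(142, 113, 26) = #8E711A.
Lerp each channel 30% toward 255:
  R: 142 + 0.3×(255−142) = 142 + 33.9 = 175.9 → 176
  G: 113 + 42.6 = 155.6 → 156
  B: 26 + 0.3×(255−26) = 26 + 68.7 = 94.7 → 95
rgb(176, 156, 95) = #B09C5F.

#B09C5F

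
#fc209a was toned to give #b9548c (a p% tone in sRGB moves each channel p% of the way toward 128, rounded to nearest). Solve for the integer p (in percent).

54%

#fc209a is rgb(252, 32, 154); #b9548c is rgb(185, 84, 140).
On the R channel (widest range): 185 ≈ 252 + (p/100)(128 − 252), so p ≈ 100×(185 − 252)/(128 − 252) = -6700/-124 = 54.03.
p = 54 reproduces all three channels after rounding.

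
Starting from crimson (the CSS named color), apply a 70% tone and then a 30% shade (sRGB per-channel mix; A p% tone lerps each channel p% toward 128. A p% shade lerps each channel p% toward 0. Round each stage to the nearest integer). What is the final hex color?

#6d434c

CSS crimson is rgb(220, 20, 60).
Per channel, c → c + 0.7(128 − c):
  R: 220 + 0.7×(128−220) = 220 − 64.4 = 155.6 → 156
  G: 20 + 0.7×(128−20) = 20 + 75.6 = 95.6 → 96
  B: 60 + 47.6 = 107.6 → 108
After the tone: rgb(156, 96, 108) = #9c606c.
Lerp each channel 30% toward 0:
  R: 156 − 46.8 = 109.2 → 109
  G: 96 − 28.8 = 67.2 → 67
  B: 108 + 0.3×(0−108) = 108 − 32.4 = 75.6 → 76
rgb(109, 67, 76) = #6d434c.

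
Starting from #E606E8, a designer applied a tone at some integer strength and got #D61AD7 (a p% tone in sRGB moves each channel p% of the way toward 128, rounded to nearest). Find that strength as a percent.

#E606E8 is rgb(230, 6, 232); #D61AD7 is rgb(214, 26, 215).
On the G channel (widest range): 26 ≈ 6 + (p/100)(128 − 6), so p ≈ 100×(26 − 6)/(128 − 6) = 2000/122 = 16.39.
p = 16 reproduces all three channels after rounding.

16%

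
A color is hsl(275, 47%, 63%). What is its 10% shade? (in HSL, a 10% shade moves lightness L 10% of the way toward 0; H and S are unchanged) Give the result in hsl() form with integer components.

hsl(275, 47%, 57%)

L moves 10% from 63 toward 0: 63 − 6.3 = 56.7 → 57.
H and S are unchanged.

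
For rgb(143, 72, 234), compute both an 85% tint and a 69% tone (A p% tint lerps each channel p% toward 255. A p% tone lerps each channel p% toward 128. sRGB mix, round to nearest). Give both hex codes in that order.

85% tint:
  R: 143 + 0.85×(255−143) = 143 + 95.2 = 238.2 → 238
  G: 72 + 155.55 = 227.55 → 228
  B: 234 + 17.85 = 251.85 → 252
  → #EEE4FC
69% tone:
  R: 143 + 0.69×(128−143) = 143 − 10.35 = 132.65 → 133
  G: 72 + 38.64 = 110.64 → 111
  B: 234 − 73.14 = 160.86 → 161
  → #856FA1

#EEE4FC, #856FA1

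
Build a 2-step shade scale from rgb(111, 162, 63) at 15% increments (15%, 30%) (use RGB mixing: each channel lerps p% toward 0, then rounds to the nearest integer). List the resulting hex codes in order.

#5E8A36, #4E712C

15%: (111 − 16.65 = 94.35→94, 162 − 24.3 = 137.7→138, 63 − 9.45 = 53.55→54) → #5E8A36
30%: (111 − 33.3 = 77.7→78, 162 − 48.6 = 113.4→113, 63 − 18.9 = 44.1→44) → #4E712C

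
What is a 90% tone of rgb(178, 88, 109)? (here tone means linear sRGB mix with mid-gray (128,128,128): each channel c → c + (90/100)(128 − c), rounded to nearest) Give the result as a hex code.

Lerp each channel 90% toward 128:
  R: 178 − 45 = 133 → 133
  G: 88 + 0.9×(128−88) = 88 + 36 = 124 → 124
  B: 109 + 17.1 = 126.1 → 126
rgb(133, 124, 126) = #857C7E.

#857C7E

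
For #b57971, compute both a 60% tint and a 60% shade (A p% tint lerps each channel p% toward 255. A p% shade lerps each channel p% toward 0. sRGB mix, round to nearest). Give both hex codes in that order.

#e1c9c6, #48302d

#b57971 is rgb(181, 121, 113).
60% tint:
  R: 181 + 44.4 = 225.4 → 225
  G: 121 + 0.6×(255−121) = 121 + 80.4 = 201.4 → 201
  B: 113 + 85.2 = 198.2 → 198
  → #e1c9c6
60% shade:
  R: 181 − 108.6 = 72.4 → 72
  G: 121 + 0.6×(0−121) = 121 − 72.6 = 48.4 → 48
  B: 113 + 0.6×(0−113) = 113 − 67.8 = 45.2 → 45
  → #48302d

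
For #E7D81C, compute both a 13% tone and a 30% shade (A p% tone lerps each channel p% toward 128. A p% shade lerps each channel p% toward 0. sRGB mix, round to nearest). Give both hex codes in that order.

#E7D81C is rgb(231, 216, 28).
13% tone:
  R: 231 − 13.39 = 217.61 → 218
  G: 216 + 0.13×(128−216) = 216 − 11.44 = 204.56 → 205
  B: 28 + 0.13×(128−28) = 28 + 13 = 41 → 41
  → #DACD29
30% shade:
  R: 231 + 0.3×(0−231) = 231 − 69.3 = 161.7 → 162
  G: 216 + 0.3×(0−216) = 216 − 64.8 = 151.2 → 151
  B: 28 − 8.4 = 19.6 → 20
  → #A29714

#DACD29, #A29714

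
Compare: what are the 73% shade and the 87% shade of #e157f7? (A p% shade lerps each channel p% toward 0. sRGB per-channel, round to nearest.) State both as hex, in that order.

#3d1743, #1d0b20

#e157f7 is rgb(225, 87, 247).
73% shade:
  R: 225 + 0.73×(0−225) = 225 − 164.25 = 60.75 → 61
  G: 87 + 0.73×(0−87) = 87 − 63.51 = 23.49 → 23
  B: 247 + 0.73×(0−247) = 247 − 180.31 = 66.69 → 67
  → #3d1743
87% shade:
  R: 225 + 0.87×(0−225) = 225 − 195.75 = 29.25 → 29
  G: 87 + 0.87×(0−87) = 87 − 75.69 = 11.31 → 11
  B: 247 + 0.87×(0−247) = 247 − 214.89 = 32.11 → 32
  → #1d0b20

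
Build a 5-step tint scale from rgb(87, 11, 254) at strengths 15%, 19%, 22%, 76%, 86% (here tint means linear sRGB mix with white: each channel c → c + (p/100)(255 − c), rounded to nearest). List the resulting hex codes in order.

#7030FE, #7739FE, #7C41FE, #D7C4FF, #E7DDFF

15%: (87 + 25.2 = 112.2→112, 11 + 36.6 = 47.6→48, 254→254) → #7030FE
19%: (87 + 31.92 = 118.92→119, 11 + 46.36 = 57.36→57, 254→254) → #7739FE
22%: (87 + 36.96 = 123.96→124, 11 + 53.68 = 64.68→65, 254→254) → #7C41FE
76%: (87 + 127.68 = 214.68→215, 11 + 185.44 = 196.44→196, 254 + 0.76 = 254.76→255) → #D7C4FF
86%: (87 + 144.48 = 231.48→231, 11 + 209.84 = 220.84→221, 254 + 0.86 = 254.86→255) → #E7DDFF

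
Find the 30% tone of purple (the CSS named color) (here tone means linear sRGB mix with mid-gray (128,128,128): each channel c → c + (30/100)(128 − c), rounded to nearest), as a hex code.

#802680

CSS purple is rgb(128, 0, 128).
A 30% tone moves each channel 30% toward 128:
  R: 128 + 0.3×(128−128) = 128 + 0 = 128 → 128
  G: 0 + 0.3×(128−0) = 0 + 38.4 = 38.4 → 38
  B: 128 + 0.3×(128−128) = 128 + 0 = 128 → 128
rgb(128, 38, 128) = #802680.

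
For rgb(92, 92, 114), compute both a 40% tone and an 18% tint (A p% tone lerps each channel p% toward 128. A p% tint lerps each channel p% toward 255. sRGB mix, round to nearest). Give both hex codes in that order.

40% tone:
  R: 92 + 0.4×(128−92) = 92 + 14.4 = 106.4 → 106
  G: 92 + 0.4×(128−92) = 92 + 14.4 = 106.4 → 106
  B: 114 + 0.4×(128−114) = 114 + 5.6 = 119.6 → 120
  → #6a6a78
18% tint:
  R: 92 + 29.34 = 121.34 → 121
  G: 92 + 0.18×(255−92) = 92 + 29.34 = 121.34 → 121
  B: 114 + 0.18×(255−114) = 114 + 25.38 = 139.38 → 139
  → #79798b

#6a6a78, #79798b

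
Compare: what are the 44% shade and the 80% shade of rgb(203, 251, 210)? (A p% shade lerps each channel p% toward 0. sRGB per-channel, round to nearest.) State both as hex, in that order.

#728d76, #29322a

44% shade:
  R: 203 + 0.44×(0−203) = 203 − 89.32 = 113.68 → 114
  G: 251 + 0.44×(0−251) = 251 − 110.44 = 140.56 → 141
  B: 210 + 0.44×(0−210) = 210 − 92.4 = 117.6 → 118
  → #728d76
80% shade:
  R: 203 − 162.4 = 40.6 → 41
  G: 251 + 0.8×(0−251) = 251 − 200.8 = 50.2 → 50
  B: 210 − 168 = 42 → 42
  → #29322a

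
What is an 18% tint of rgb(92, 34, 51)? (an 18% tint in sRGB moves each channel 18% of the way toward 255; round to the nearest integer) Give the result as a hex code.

#794A58

An 18% tint moves each channel 18% toward 255:
  R: 92 + 0.18×(255−92) = 92 + 29.34 = 121.34 → 121
  G: 34 + 39.78 = 73.78 → 74
  B: 51 + 36.72 = 87.72 → 88
rgb(121, 74, 88) = #794A58.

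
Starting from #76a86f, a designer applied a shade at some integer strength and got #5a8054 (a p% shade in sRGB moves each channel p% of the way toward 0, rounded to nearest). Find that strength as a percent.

24%

#76a86f is rgb(118, 168, 111); #5a8054 is rgb(90, 128, 84).
On the G channel (widest range): 128 ≈ 168 + (p/100)(0 − 168), so p ≈ 100×(128 − 168)/(0 − 168) = -4000/-168 = 23.81.
p = 24 reproduces all three channels after rounding.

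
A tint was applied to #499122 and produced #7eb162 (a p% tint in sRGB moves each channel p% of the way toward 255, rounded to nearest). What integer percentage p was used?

#499122 is rgb(73, 145, 34); #7eb162 is rgb(126, 177, 98).
On the B channel (widest range): 98 ≈ 34 + (p/100)(255 − 34), so p ≈ 100×(98 − 34)/(255 − 34) = 6400/221 = 28.96.
p = 29 reproduces all three channels after rounding.

29%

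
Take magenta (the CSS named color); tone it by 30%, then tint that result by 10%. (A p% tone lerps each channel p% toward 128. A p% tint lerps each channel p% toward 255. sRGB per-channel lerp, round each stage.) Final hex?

#DD3CDD

CSS magenta is rgb(255, 0, 255).
Per channel, c → c + 0.3(128 − c):
  R: 255 + 0.3×(128−255) = 255 − 38.1 = 216.9 → 217
  G: 0 + 0.3×(128−0) = 0 + 38.4 = 38.4 → 38
  B: 255 + 0.3×(128−255) = 255 − 38.1 = 216.9 → 217
After the tone: rgb(217, 38, 217) = #D926D9.
A 10% tint moves each channel 10% toward 255:
  R: 217 + 0.1×(255−217) = 217 + 3.8 = 220.8 → 221
  G: 38 + 0.1×(255−38) = 38 + 21.7 = 59.7 → 60
  B: 217 + 3.8 = 220.8 → 221
rgb(221, 60, 221) = #DD3CDD.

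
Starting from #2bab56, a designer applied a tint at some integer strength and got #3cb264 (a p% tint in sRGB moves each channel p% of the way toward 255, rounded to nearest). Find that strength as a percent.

#2bab56 is rgb(43, 171, 86); #3cb264 is rgb(60, 178, 100).
On the R channel (widest range): 60 ≈ 43 + (p/100)(255 − 43), so p ≈ 100×(60 − 43)/(255 − 43) = 1700/212 = 8.02.
p = 8 reproduces all three channels after rounding.

8%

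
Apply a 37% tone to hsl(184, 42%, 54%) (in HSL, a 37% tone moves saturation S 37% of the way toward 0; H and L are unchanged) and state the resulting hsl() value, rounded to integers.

S moves 37% from 42 toward 0: 42 − 15.54 = 26.46 → 26.
H and L are unchanged.

hsl(184, 26%, 54%)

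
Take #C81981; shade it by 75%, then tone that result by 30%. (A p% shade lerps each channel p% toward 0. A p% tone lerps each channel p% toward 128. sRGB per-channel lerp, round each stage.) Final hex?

#492B3D

#C81981 is rgb(200, 25, 129).
Per channel, c → c + 0.75(0 − c):
  R: 200 + 0.75×(0−200) = 200 − 150 = 50 → 50
  G: 25 + 0.75×(0−25) = 25 − 18.75 = 6.25 → 6
  B: 129 + 0.75×(0−129) = 129 − 96.75 = 32.25 → 32
After the shade: rgb(50, 6, 32) = #320620.
A 30% tone moves each channel 30% toward 128:
  R: 50 + 0.3×(128−50) = 50 + 23.4 = 73.4 → 73
  G: 6 + 36.6 = 42.6 → 43
  B: 32 + 0.3×(128−32) = 32 + 28.8 = 60.8 → 61
rgb(73, 43, 61) = #492B3D.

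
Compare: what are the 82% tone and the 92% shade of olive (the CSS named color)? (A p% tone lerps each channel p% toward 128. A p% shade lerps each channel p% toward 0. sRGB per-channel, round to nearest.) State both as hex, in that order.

CSS olive is rgb(128, 128, 0).
82% tone:
  R: 128 + 0.82×(128−128) = 128 + 0 = 128 → 128
  G: 128 + 0.82×(128−128) = 128 + 0 = 128 → 128
  B: 0 + 104.96 = 104.96 → 105
  → #808069
92% shade:
  R: 128 − 117.76 = 10.24 → 10
  G: 128 + 0.92×(0−128) = 128 − 117.76 = 10.24 → 10
  B: 0 + 0 = 0 → 0
  → #0a0a00

#808069, #0a0a00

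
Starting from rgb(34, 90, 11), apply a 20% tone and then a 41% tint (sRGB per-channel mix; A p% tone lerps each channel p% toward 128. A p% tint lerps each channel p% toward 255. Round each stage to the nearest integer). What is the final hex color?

Per channel, c → c + 0.2(128 − c):
  R: 34 + 0.2×(128−34) = 34 + 18.8 = 52.8 → 53
  G: 90 + 0.2×(128−90) = 90 + 7.6 = 97.6 → 98
  B: 11 + 0.2×(128−11) = 11 + 23.4 = 34.4 → 34
After the tone: rgb(53, 98, 34) = #356222.
A 41% tint moves each channel 41% toward 255:
  R: 53 + 82.82 = 135.82 → 136
  G: 98 + 0.41×(255−98) = 98 + 64.37 = 162.37 → 162
  B: 34 + 90.61 = 124.61 → 125
rgb(136, 162, 125) = #88A27D.

#88A27D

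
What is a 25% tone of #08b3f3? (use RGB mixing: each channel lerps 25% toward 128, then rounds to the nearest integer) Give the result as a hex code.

#08b3f3 is rgb(8, 179, 243).
Lerp each channel 25% toward 128:
  R: 8 + 30 = 38 → 38
  G: 179 + 0.25×(128−179) = 179 − 12.75 = 166.25 → 166
  B: 243 + 0.25×(128−243) = 243 − 28.75 = 214.25 → 214
rgb(38, 166, 214) = #26a6d6.

#26a6d6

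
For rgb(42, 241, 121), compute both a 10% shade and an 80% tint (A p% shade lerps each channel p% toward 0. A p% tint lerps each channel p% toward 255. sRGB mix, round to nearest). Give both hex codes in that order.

10% shade:
  R: 42 − 4.2 = 37.8 → 38
  G: 241 + 0.1×(0−241) = 241 − 24.1 = 216.9 → 217
  B: 121 − 12.1 = 108.9 → 109
  → #26d96d
80% tint:
  R: 42 + 0.8×(255−42) = 42 + 170.4 = 212.4 → 212
  G: 241 + 11.2 = 252.2 → 252
  B: 121 + 107.2 = 228.2 → 228
  → #d4fce4

#26d96d, #d4fce4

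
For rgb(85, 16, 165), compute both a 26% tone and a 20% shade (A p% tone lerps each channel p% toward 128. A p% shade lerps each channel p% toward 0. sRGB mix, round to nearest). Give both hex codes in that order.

26% tone:
  R: 85 + 0.26×(128−85) = 85 + 11.18 = 96.18 → 96
  G: 16 + 0.26×(128−16) = 16 + 29.12 = 45.12 → 45
  B: 165 − 9.62 = 155.38 → 155
  → #602D9B
20% shade:
  R: 85 − 17 = 68 → 68
  G: 16 + 0.2×(0−16) = 16 − 3.2 = 12.8 → 13
  B: 165 − 33 = 132 → 132
  → #440D84

#602D9B, #440D84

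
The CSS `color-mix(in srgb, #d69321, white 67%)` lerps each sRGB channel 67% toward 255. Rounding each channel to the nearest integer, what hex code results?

#d69321 is rgb(214, 147, 33).
A 67% tint moves each channel 67% toward 255:
  R: 214 + 0.67×(255−214) = 214 + 27.47 = 241.47 → 241
  G: 147 + 0.67×(255−147) = 147 + 72.36 = 219.36 → 219
  B: 33 + 0.67×(255−33) = 33 + 148.74 = 181.74 → 182
rgb(241, 219, 182) = #f1dbb6.

#f1dbb6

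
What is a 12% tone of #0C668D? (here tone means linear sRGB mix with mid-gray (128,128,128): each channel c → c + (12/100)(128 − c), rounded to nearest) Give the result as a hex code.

#0C668D is rgb(12, 102, 141).
A 12% tone moves each channel 12% toward 128:
  R: 12 + 0.12×(128−12) = 12 + 13.92 = 25.92 → 26
  G: 102 + 3.12 = 105.12 → 105
  B: 141 + 0.12×(128−141) = 141 − 1.56 = 139.44 → 139
rgb(26, 105, 139) = #1A698B.

#1A698B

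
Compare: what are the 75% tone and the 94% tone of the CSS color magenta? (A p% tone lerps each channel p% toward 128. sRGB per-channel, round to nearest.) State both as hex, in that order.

CSS magenta is rgb(255, 0, 255).
75% tone:
  R: 255 − 95.25 = 159.75 → 160
  G: 0 + 96 = 96 → 96
  B: 255 − 95.25 = 159.75 → 160
  → #A060A0
94% tone:
  R: 255 − 119.38 = 135.62 → 136
  G: 0 + 120.32 = 120.32 → 120
  B: 255 + 0.94×(128−255) = 255 − 119.38 = 135.62 → 136
  → #887888

#A060A0, #887888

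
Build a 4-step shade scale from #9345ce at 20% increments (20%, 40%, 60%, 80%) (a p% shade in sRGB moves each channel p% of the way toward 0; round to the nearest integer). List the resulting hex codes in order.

#9345ce is rgb(147, 69, 206).
20%: (147 − 29.4 = 117.6→118, 69 − 13.8 = 55.2→55, 206 − 41.2 = 164.8→165) → #7637a5
40%: (147 − 58.8 = 88.2→88, 69 − 27.6 = 41.4→41, 206 − 82.4 = 123.6→124) → #58297c
60%: (147 − 88.2 = 58.8→59, 69 − 41.4 = 27.6→28, 206 − 123.6 = 82.4→82) → #3b1c52
80%: (147 − 117.6 = 29.4→29, 69 − 55.2 = 13.8→14, 206 − 164.8 = 41.2→41) → #1d0e29

#7637a5, #58297c, #3b1c52, #1d0e29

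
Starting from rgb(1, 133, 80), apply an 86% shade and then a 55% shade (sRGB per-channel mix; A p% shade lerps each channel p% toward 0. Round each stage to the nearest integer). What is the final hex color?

#000905

Per channel, c → c + 0.86(0 − c):
  R: 1 − 0.86 = 0.14 → 0
  G: 133 − 114.38 = 18.62 → 19
  B: 80 − 68.8 = 11.2 → 11
After the shade: rgb(0, 19, 11) = #00130B.
A 55% shade moves each channel 55% toward 0:
  R: 0 + 0.55×(0−0) = 0 + 0 = 0 → 0
  G: 19 + 0.55×(0−19) = 19 − 10.45 = 8.55 → 9
  B: 11 − 6.05 = 4.95 → 5
rgb(0, 9, 5) = #000905.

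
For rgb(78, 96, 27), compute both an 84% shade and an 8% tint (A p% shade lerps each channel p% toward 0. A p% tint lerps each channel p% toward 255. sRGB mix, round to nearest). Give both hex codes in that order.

84% shade:
  R: 78 + 0.84×(0−78) = 78 − 65.52 = 12.48 → 12
  G: 96 + 0.84×(0−96) = 96 − 80.64 = 15.36 → 15
  B: 27 + 0.84×(0−27) = 27 − 22.68 = 4.32 → 4
  → #0c0f04
8% tint:
  R: 78 + 14.16 = 92.16 → 92
  G: 96 + 12.72 = 108.72 → 109
  B: 27 + 0.08×(255−27) = 27 + 18.24 = 45.24 → 45
  → #5c6d2d

#0c0f04, #5c6d2d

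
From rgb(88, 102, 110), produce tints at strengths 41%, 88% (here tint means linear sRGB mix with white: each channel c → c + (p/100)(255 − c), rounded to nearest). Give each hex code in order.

#9CA5A9, #EBEDEE

41%: (88 + 68.47 = 156.47→156, 102 + 62.73 = 164.73→165, 110 + 59.45 = 169.45→169) → #9CA5A9
88%: (88 + 146.96 = 234.96→235, 102 + 134.64 = 236.64→237, 110 + 127.6 = 237.6→238) → #EBEDEE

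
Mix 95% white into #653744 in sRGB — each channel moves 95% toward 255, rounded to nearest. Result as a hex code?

#653744 is rgb(101, 55, 68).
A 95% tint moves each channel 95% toward 255:
  R: 101 + 146.3 = 247.3 → 247
  G: 55 + 0.95×(255−55) = 55 + 190 = 245 → 245
  B: 68 + 0.95×(255−68) = 68 + 177.65 = 245.65 → 246
rgb(247, 245, 246) = #F7F5F6.

#F7F5F6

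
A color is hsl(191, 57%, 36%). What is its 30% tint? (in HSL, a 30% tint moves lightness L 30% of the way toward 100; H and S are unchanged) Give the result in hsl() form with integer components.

L moves 30% from 36 toward 100: 36 + 19.2 = 55.2 → 55.
H and S are unchanged.

hsl(191, 57%, 55%)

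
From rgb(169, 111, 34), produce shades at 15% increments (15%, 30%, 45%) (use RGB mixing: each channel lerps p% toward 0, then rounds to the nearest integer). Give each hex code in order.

#905E1D, #764E18, #5D3D13

15%: (169 − 25.35 = 143.65→144, 111 − 16.65 = 94.35→94, 34 − 5.1 = 28.9→29) → #905E1D
30%: (169 − 50.7 = 118.3→118, 111 − 33.3 = 77.7→78, 34 − 10.2 = 23.8→24) → #764E18
45%: (169 − 76.05 = 92.95→93, 111 − 49.95 = 61.05→61, 34 − 15.3 = 18.7→19) → #5D3D13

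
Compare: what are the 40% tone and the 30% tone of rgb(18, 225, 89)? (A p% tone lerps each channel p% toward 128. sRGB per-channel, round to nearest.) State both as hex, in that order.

40% tone:
  R: 18 + 44 = 62 → 62
  G: 225 + 0.4×(128−225) = 225 − 38.8 = 186.2 → 186
  B: 89 + 15.6 = 104.6 → 105
  → #3EBA69
30% tone:
  R: 18 + 0.3×(128−18) = 18 + 33 = 51 → 51
  G: 225 − 29.1 = 195.9 → 196
  B: 89 + 11.7 = 100.7 → 101
  → #33C465

#3EBA69, #33C465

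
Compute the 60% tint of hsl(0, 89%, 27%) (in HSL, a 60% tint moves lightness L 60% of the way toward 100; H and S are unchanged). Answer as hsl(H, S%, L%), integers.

hsl(0, 89%, 71%)

L moves 60% from 27 toward 100: 27 + 43.8 = 70.8 → 71.
H and S are unchanged.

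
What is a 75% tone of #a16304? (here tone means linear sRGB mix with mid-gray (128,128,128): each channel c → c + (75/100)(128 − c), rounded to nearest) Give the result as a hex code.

#a16304 is rgb(161, 99, 4).
Lerp each channel 75% toward 128:
  R: 161 − 24.75 = 136.25 → 136
  G: 99 + 21.75 = 120.75 → 121
  B: 4 + 0.75×(128−4) = 4 + 93 = 97 → 97
rgb(136, 121, 97) = #887961.

#887961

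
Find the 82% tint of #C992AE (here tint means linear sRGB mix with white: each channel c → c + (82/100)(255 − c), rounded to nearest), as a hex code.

#C992AE is rgb(201, 146, 174).
Lerp each channel 82% toward 255:
  R: 201 + 0.82×(255−201) = 201 + 44.28 = 245.28 → 245
  G: 146 + 0.82×(255−146) = 146 + 89.38 = 235.38 → 235
  B: 174 + 0.82×(255−174) = 174 + 66.42 = 240.42 → 240
rgb(245, 235, 240) = #F5EBF0.

#F5EBF0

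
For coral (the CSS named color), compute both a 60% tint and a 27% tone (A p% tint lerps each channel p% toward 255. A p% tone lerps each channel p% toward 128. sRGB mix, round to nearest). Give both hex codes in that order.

CSS coral is rgb(255, 127, 80).
60% tint:
  R: 255 + 0 = 255 → 255
  G: 127 + 0.6×(255−127) = 127 + 76.8 = 203.8 → 204
  B: 80 + 105 = 185 → 185
  → #FFCCB9
27% tone:
  R: 255 − 34.29 = 220.71 → 221
  G: 127 + 0.27×(128−127) = 127 + 0.27 = 127.27 → 127
  B: 80 + 0.27×(128−80) = 80 + 12.96 = 92.96 → 93
  → #DD7F5D

#FFCCB9, #DD7F5D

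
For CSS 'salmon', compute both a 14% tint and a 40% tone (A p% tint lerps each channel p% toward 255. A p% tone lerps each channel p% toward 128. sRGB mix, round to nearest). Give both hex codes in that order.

CSS salmon is rgb(250, 128, 114).
14% tint:
  R: 250 + 0.14×(255−250) = 250 + 0.7 = 250.7 → 251
  G: 128 + 0.14×(255−128) = 128 + 17.78 = 145.78 → 146
  B: 114 + 0.14×(255−114) = 114 + 19.74 = 133.74 → 134
  → #FB9286
40% tone:
  R: 250 + 0.4×(128−250) = 250 − 48.8 = 201.2 → 201
  G: 128 + 0.4×(128−128) = 128 + 0 = 128 → 128
  B: 114 + 0.4×(128−114) = 114 + 5.6 = 119.6 → 120
  → #C98078

#FB9286, #C98078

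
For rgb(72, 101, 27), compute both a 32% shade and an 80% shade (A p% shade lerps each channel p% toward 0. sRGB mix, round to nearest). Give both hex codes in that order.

#314512, #0e1405

32% shade:
  R: 72 + 0.32×(0−72) = 72 − 23.04 = 48.96 → 49
  G: 101 − 32.32 = 68.68 → 69
  B: 27 − 8.64 = 18.36 → 18
  → #314512
80% shade:
  R: 72 + 0.8×(0−72) = 72 − 57.6 = 14.4 → 14
  G: 101 + 0.8×(0−101) = 101 − 80.8 = 20.2 → 20
  B: 27 + 0.8×(0−27) = 27 − 21.6 = 5.4 → 5
  → #0e1405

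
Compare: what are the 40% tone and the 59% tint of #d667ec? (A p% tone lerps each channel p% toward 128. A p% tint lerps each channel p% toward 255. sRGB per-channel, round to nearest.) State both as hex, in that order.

#b471c1, #eec1f7

#d667ec is rgb(214, 103, 236).
40% tone:
  R: 214 + 0.4×(128−214) = 214 − 34.4 = 179.6 → 180
  G: 103 + 0.4×(128−103) = 103 + 10 = 113 → 113
  B: 236 + 0.4×(128−236) = 236 − 43.2 = 192.8 → 193
  → #b471c1
59% tint:
  R: 214 + 24.19 = 238.19 → 238
  G: 103 + 0.59×(255−103) = 103 + 89.68 = 192.68 → 193
  B: 236 + 11.21 = 247.21 → 247
  → #eec1f7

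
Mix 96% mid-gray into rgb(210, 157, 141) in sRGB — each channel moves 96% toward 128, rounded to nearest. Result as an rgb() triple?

rgb(131, 129, 129)

Per channel, c → c + 0.96(128 − c):
  R: 210 − 78.72 = 131.28 → 131
  G: 157 − 27.84 = 129.16 → 129
  B: 141 − 12.48 = 128.52 → 129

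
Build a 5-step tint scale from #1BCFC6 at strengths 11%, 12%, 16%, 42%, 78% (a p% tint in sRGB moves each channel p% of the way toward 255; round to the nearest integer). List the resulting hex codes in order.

#34D4CC, #36D5CD, #3FD7CF, #7BE3DE, #CDF4F2

#1BCFC6 is rgb(27, 207, 198).
11%: (27 + 25.08 = 52.08→52, 207 + 5.28 = 212.28→212, 198 + 6.27 = 204.27→204) → #34D4CC
12%: (27 + 27.36 = 54.36→54, 207 + 5.76 = 212.76→213, 198 + 6.84 = 204.84→205) → #36D5CD
16%: (27 + 36.48 = 63.48→63, 207 + 7.68 = 214.68→215, 198 + 9.12 = 207.12→207) → #3FD7CF
42%: (27 + 95.76 = 122.76→123, 207 + 20.16 = 227.16→227, 198 + 23.94 = 221.94→222) → #7BE3DE
78%: (27 + 177.84 = 204.84→205, 207 + 37.44 = 244.44→244, 198 + 44.46 = 242.46→242) → #CDF4F2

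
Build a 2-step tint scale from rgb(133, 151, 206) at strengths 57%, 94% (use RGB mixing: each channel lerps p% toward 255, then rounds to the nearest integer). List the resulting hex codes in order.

57%: (133 + 69.54 = 202.54→203, 151 + 59.28 = 210.28→210, 206 + 27.93 = 233.93→234) → #CBD2EA
94%: (133 + 114.68 = 247.68→248, 151 + 97.76 = 248.76→249, 206 + 46.06 = 252.06→252) → #F8F9FC

#CBD2EA, #F8F9FC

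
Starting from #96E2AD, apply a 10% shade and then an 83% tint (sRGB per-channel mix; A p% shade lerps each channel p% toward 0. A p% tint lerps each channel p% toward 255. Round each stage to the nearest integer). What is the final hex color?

#EBF6EE

#96E2AD is rgb(150, 226, 173).
A 10% shade moves each channel 10% toward 0:
  R: 150 + 0.1×(0−150) = 150 − 15 = 135 → 135
  G: 226 + 0.1×(0−226) = 226 − 22.6 = 203.4 → 203
  B: 173 − 17.3 = 155.7 → 156
After the shade: rgb(135, 203, 156) = #87CB9C.
Lerp each channel 83% toward 255:
  R: 135 + 0.83×(255−135) = 135 + 99.6 = 234.6 → 235
  G: 203 + 0.83×(255−203) = 203 + 43.16 = 246.16 → 246
  B: 156 + 0.83×(255−156) = 156 + 82.17 = 238.17 → 238
rgb(235, 246, 238) = #EBF6EE.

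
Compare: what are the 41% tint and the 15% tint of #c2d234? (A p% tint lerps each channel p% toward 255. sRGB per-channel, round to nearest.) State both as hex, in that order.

#c2d234 is rgb(194, 210, 52).
41% tint:
  R: 194 + 25.01 = 219.01 → 219
  G: 210 + 0.41×(255−210) = 210 + 18.45 = 228.45 → 228
  B: 52 + 83.23 = 135.23 → 135
  → #dbe487
15% tint:
  R: 194 + 0.15×(255−194) = 194 + 9.15 = 203.15 → 203
  G: 210 + 6.75 = 216.75 → 217
  B: 52 + 0.15×(255−52) = 52 + 30.45 = 82.45 → 82
  → #cbd952

#dbe487, #cbd952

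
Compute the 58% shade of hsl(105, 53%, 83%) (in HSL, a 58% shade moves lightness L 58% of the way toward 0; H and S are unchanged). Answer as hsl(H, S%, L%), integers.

L moves 58% from 83 toward 0: 83 − 48.14 = 34.86 → 35.
H and S are unchanged.

hsl(105, 53%, 35%)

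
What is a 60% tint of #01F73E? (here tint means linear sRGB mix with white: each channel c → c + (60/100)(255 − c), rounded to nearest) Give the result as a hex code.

#99FCB2

#01F73E is rgb(1, 247, 62).
A 60% tint moves each channel 60% toward 255:
  R: 1 + 0.6×(255−1) = 1 + 152.4 = 153.4 → 153
  G: 247 + 4.8 = 251.8 → 252
  B: 62 + 115.8 = 177.8 → 178
rgb(153, 252, 178) = #99FCB2.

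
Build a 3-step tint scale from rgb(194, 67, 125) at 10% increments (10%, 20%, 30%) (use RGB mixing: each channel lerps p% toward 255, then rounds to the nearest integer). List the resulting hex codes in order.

10%: (194 + 6.1 = 200.1→200, 67 + 18.8 = 85.8→86, 125 + 13 = 138→138) → #C8568A
20%: (194 + 12.2 = 206.2→206, 67 + 37.6 = 104.6→105, 125 + 26 = 151→151) → #CE6997
30%: (194 + 18.3 = 212.3→212, 67 + 56.4 = 123.4→123, 125 + 39 = 164→164) → #D47BA4

#C8568A, #CE6997, #D47BA4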